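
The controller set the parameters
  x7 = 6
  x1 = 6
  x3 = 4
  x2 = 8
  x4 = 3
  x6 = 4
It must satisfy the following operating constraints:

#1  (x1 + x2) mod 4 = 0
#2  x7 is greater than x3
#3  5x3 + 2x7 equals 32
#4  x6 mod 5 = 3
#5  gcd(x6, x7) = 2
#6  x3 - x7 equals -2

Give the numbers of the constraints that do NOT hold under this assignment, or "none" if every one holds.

#1 x1 + x2 = 14; 14 mod 4 = 2, not 0 — violated.
#2 x7 = 6, x3 = 4; 6 > 4 — satisfied.
#3 5x3 + 2x7 = 5(4) + 2(6) = 32 — satisfied.
#4 4 mod 5 = 4, not 3 — violated.
#5 gcd(4, 6) = 2 — satisfied.
#6 x3 - x7 = 4 - 6 = -2 — satisfied.

Constraints 1 and 4 are violated.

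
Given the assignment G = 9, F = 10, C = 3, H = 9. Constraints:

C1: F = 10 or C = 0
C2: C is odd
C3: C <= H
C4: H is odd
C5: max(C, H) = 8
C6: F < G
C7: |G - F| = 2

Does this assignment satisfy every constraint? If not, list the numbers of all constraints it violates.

C1: F = 10 = 10 (first disjunct) — holds.
C2: C = 3 is odd — holds.
C3: C = 3, H = 9; 3 ≤ 9 — holds.
C4: H = 9 is odd — holds.
C5: max(3, 9) = 9, not 8 — fails.
C6: F = 10, G = 9; 10 ≥ 9 (want <) — fails.
C7: |9 - 10| = 1, not 2 — fails.

Violated: 5, 6, and 7.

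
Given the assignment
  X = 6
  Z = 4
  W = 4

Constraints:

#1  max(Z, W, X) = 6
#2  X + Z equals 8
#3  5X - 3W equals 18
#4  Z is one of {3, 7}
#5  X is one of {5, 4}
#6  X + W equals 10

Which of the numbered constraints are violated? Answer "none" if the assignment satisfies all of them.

#1 max(4, 4, 6) = 6 — holds.
#2 X + Z = 6 + 4 = 10, not 8 — does not hold.
#3 5X - 3W = 5(6) - 3(4) = 18 — holds.
#4 Z = 4 is not in {3, 7} — does not hold.
#5 X = 6 is not in {5, 4} — does not hold.
#6 X + W = 6 + 4 = 10 — holds.

No — constraints 2, 4, and 5 are not satisfied.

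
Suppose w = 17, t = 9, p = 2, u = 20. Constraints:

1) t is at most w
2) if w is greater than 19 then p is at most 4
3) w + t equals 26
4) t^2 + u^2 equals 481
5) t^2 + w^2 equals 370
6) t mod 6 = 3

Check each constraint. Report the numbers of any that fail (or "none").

1) t = 9, w = 17; 9 ≤ 17  yes
2) w = 17, not > 19; antecedent false, conditional vacuously true  yes
3) w + t = 17 + 9 = 26  yes
4) t^2 + u^2 = 9^2 + 20^2 = 81 + 400 = 481  yes
5) t^2 + w^2 = 9^2 + 17^2 = 81 + 289 = 370  yes
6) 9 mod 6 = 3  yes

No violations.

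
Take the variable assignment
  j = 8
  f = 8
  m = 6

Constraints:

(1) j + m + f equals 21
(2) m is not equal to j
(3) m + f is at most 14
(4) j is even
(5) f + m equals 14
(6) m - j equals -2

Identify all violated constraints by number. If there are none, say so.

(1) j + m + f = 8 + 6 + 8 = 22, not 21 — violated.
(2) m = 6, j = 8; distinct — satisfied.
(3) m + f = 6 + 8 = 14; 14 ≤ 14 — satisfied.
(4) j = 8 is even — satisfied.
(5) f + m = 8 + 6 = 14 — satisfied.
(6) m - j = 6 - 8 = -2 — satisfied.

Constraint 1 is violated.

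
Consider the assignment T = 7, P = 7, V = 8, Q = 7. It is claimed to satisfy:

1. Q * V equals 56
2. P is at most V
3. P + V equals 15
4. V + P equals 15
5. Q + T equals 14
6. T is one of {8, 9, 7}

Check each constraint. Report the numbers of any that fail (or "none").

The assignment satisfies every constraint.

1. Q * V = 7 * 8 = 56 — satisfied.
2. P = 7, V = 8; 7 ≤ 8 — satisfied.
3. P + V = 7 + 8 = 15 — satisfied.
4. V + P = 8 + 7 = 15 — satisfied.
5. Q + T = 7 + 7 = 14 — satisfied.
6. T = 7 is in {8, 9, 7} — satisfied.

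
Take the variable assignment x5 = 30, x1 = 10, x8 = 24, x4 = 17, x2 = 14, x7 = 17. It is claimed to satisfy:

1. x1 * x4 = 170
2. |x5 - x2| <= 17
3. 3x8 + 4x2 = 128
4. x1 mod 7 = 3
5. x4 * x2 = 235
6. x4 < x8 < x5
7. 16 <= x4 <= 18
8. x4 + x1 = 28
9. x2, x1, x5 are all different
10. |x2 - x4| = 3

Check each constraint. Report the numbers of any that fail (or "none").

Constraints 5 and 8 do not hold.

1. x1 * x4 = 10 * 17 = 170 — holds.
2. |30 - 14| = 16; 16 ≤ 17 — holds.
3. 3x8 + 4x2 = 3(24) + 4(14) = 128 — holds.
4. 10 mod 7 = 3 — holds.
5. x4 * x2 = 17 * 14 = 238, not 235 — fails.
6. values 17 < 24 < 30 — holds.
7. x4 = 17 lies in [16, 18] — holds.
8. x4 + x1 = 17 + 10 = 27, not 28 — fails.
9. values 14, 10, 30 are pairwise distinct — holds.
10. |14 - 17| = 3 — holds.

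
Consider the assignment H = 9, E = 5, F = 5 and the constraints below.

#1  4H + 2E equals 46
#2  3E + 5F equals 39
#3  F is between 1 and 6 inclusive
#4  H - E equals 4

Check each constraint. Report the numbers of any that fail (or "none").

Violated: 2.

#1 4H + 2E = 4(9) + 2(5) = 46  OK
#2 3E + 5F = 3(5) + 5(5) = 40, not 39  FAIL
#3 F = 5 lies in [1, 6]  OK
#4 H - E = 9 - 5 = 4  OK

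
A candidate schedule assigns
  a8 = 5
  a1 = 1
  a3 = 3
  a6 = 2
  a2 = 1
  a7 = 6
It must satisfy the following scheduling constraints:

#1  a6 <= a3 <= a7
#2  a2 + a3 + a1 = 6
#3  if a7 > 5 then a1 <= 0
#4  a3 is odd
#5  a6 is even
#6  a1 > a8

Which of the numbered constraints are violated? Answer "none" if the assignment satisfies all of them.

Violated: 2, 3, 6.

#1 values 2 <= 3 <= 6 — OK.
#2 a2 + a3 + a1 = 1 + 3 + 1 = 5, not 6 — violated.
#3 a7 = 6 > 5, so we need a1 ≤ 0; but a1 = 1 > 0 — violated.
#4 a3 = 3 is odd — OK.
#5 a6 = 2 is even — OK.
#6 a1 = 1, a8 = 5; 1 ≤ 5 (want >) — violated.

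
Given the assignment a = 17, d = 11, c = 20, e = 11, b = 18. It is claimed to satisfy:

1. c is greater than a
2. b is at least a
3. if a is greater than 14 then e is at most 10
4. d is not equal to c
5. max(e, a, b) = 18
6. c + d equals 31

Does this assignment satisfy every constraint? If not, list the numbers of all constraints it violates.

No — constraint 3 is not satisfied.

1. c = 20, a = 17; 20 > 17  true
2. b = 18, a = 17; 18 ≥ 17  true
3. a = 17 > 14, so we need e ≤ 10; but e = 11 > 10  false
4. d = 11, c = 20; distinct  true
5. max(11, 17, 18) = 18  true
6. c + d = 20 + 11 = 31  true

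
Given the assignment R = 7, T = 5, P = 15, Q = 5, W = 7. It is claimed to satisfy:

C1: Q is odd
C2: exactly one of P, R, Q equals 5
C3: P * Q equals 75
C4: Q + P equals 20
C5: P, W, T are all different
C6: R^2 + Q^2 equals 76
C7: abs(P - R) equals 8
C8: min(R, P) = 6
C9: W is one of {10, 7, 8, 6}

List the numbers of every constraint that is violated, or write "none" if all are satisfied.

C1: Q = 5 is odd  ✓
C2: P=15, R=7, Q=5; 1 of them equals 5  ✓
C3: P * Q = 15 * 5 = 75  ✓
C4: Q + P = 5 + 15 = 20  ✓
C5: values 15, 7, 5 are pairwise distinct  ✓
C6: R^2 + Q^2 = 7^2 + 5^2 = 49 + 25 = 74, not 76  ✗
C7: abs(15 - 7) = 8  ✓
C8: min(7, 15) = 7, not 6  ✗
C9: W = 7 is in {10, 7, 8, 6}  ✓

The assignment fails constraints 6, 8.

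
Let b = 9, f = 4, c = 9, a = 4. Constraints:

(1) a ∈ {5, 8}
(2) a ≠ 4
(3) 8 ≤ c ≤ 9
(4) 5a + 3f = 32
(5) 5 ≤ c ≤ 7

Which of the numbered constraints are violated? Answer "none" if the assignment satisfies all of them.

(1) a = 4 is not in {5, 8} — violated.
(2) a = 4, but 4 is required to differ — violated.
(3) c = 9 lies in [8, 9] — satisfied.
(4) 5a + 3f = 5(4) + 3(4) = 32 — satisfied.
(5) c = 9 is outside [5, 7] — violated.

The assignment fails constraints 1, 2, 5.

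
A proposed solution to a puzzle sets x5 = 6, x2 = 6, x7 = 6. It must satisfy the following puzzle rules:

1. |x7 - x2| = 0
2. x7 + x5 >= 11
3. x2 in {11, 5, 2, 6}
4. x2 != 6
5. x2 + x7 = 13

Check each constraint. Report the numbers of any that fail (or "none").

1. |6 - 6| = 0 — satisfied.
2. x7 + x5 = 6 + 6 = 12; 12 ≥ 11 — satisfied.
3. x2 = 6 is in {11, 5, 2, 6} — satisfied.
4. x2 = 6, but 6 is required to differ — violated.
5. x2 + x7 = 6 + 6 = 12, not 13 — violated.

No — constraints 4, 5 are not satisfied.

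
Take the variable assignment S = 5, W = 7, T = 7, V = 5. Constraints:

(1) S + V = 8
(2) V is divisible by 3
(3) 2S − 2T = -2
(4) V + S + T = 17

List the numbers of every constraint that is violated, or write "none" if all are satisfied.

Violated: 1, 2, 3.

(1) S + V = 5 + 5 = 10, not 8 — violated.
(2) 5 = 3×1 + 2, so 3 does not divide 5 — violated.
(3) 2S − 2T = 2(5) − 2(7) = -4, not -2 — violated.
(4) V + S + T = 5 + 5 + 7 = 17 — satisfied.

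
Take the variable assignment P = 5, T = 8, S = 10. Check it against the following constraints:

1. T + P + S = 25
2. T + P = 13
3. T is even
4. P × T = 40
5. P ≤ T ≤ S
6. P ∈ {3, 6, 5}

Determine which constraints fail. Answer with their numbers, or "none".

1. T + P + S = 8 + 5 + 10 = 23, not 25 — violated.
2. T + P = 8 + 5 = 13 — satisfied.
3. T = 8 is even — satisfied.
4. P × T = 5 × 8 = 40 — satisfied.
5. values 5 ≤ 8 ≤ 10 — satisfied.
6. P = 5 is in {3, 6, 5} — satisfied.

The assignment fails constraint 1.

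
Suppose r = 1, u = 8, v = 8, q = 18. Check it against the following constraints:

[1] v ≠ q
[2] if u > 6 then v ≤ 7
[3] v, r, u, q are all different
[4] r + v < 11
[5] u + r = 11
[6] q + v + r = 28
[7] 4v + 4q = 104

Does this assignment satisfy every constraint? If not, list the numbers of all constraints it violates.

[1] v = 8, q = 18; distinct  yes
[2] u = 8 > 6, so we need v ≤ 7; but v = 8 > 7  no
[3] v = u = 8, not all different  no
[4] r + v = 1 + 8 = 9; 9 < 11  yes
[5] u + r = 8 + 1 = 9, not 11  no
[6] q + v + r = 18 + 8 + 1 = 27, not 28  no
[7] 4v + 4q = 4(8) + 4(18) = 104  yes

The assignment fails constraints 2, 3, 5, 6.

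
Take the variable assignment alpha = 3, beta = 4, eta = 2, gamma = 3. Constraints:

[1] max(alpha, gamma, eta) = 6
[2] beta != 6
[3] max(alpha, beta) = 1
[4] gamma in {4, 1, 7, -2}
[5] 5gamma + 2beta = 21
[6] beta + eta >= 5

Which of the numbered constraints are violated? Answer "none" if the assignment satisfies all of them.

The assignment fails constraints 1, 3, 4, and 5.

[1] max(3, 3, 2) = 3, not 6  fails
[2] beta = 4, and 4 ≠ 6  holds
[3] max(3, 4) = 4, not 1  fails
[4] gamma = 3 is not in {4, 1, 7, -2}  fails
[5] 5gamma + 2beta = 5(3) + 2(4) = 23, not 21  fails
[6] beta + eta = 4 + 2 = 6; 6 ≥ 5  holds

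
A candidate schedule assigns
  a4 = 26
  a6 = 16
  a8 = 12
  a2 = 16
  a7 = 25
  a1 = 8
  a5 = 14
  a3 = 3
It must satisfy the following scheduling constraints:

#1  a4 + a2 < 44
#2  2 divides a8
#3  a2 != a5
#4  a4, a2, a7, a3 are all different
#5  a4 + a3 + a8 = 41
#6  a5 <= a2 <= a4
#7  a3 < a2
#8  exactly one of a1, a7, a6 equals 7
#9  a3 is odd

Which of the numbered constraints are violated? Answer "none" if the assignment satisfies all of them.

Constraint 8 does not hold.

#1 a4 + a2 = 26 + 16 = 42; 42 < 44 — OK.
#2 12 / 2 = 6, so 2 divides 12 — OK.
#3 a2 = 16, a5 = 14; distinct — OK.
#4 values 26, 16, 25, 3 are pairwise distinct — OK.
#5 a4 + a3 + a8 = 26 + 3 + 12 = 41 — OK.
#6 values 14 <= 16 <= 26 — OK.
#7 a3 = 3, a2 = 16; 3 < 16 — OK.
#8 a1=8, a7=25, a6=16; 0 of them equal 7, not exactly one — violated.
#9 a3 = 3 is odd — OK.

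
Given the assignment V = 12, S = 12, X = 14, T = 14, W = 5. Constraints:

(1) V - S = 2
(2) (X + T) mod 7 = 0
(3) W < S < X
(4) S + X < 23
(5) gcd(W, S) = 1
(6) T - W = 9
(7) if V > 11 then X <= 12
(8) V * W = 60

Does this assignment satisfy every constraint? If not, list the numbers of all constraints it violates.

(1) V - S = 12 - 12 = 0, not 2  no
(2) X + T = 28; 28 mod 7 = 0  yes
(3) values 5 < 12 < 14  yes
(4) S + X = 12 + 14 = 26; 26 ≥ 23, bound 23 not met  no
(5) gcd(5, 12) = 1  yes
(6) T - W = 14 - 5 = 9  yes
(7) V = 12 > 11, so we need X ≤ 12; but X = 14 > 12  no
(8) V * W = 12 * 5 = 60  yes

No — constraints 1, 4, 7 are not satisfied.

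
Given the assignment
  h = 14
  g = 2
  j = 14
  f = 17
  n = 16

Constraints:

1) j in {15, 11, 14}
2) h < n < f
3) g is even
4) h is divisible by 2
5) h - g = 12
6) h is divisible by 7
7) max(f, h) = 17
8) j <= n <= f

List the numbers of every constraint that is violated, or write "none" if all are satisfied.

None — every constraint holds.

1) j = 14 is in {15, 11, 14} — holds.
2) values 14 < 16 < 17 — holds.
3) g = 2 is even — holds.
4) 14 / 2 = 7, so 2 divides 14 — holds.
5) h - g = 14 - 2 = 12 — holds.
6) 14 / 7 = 2, so 7 divides 14 — holds.
7) max(17, 14) = 17 — holds.
8) values 14 <= 16 <= 17 — holds.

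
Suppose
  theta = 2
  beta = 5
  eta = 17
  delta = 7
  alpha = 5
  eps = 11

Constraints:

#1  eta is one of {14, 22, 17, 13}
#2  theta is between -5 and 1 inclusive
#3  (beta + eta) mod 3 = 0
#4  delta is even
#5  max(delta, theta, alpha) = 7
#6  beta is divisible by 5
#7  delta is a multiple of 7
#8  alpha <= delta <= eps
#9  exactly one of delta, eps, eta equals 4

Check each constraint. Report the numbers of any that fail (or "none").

#1 eta = 17 is in {14, 22, 17, 13} — holds.
#2 theta = 2 is outside [-5, 1] — does not hold.
#3 beta + eta = 22; 22 mod 3 = 1, not 0 — does not hold.
#4 delta = 7 is odd — does not hold.
#5 max(7, 2, 5) = 7 — holds.
#6 5 / 5 = 1, so 5 divides 5 — holds.
#7 7 / 7 = 1, so 7 divides 7 — holds.
#8 values 5 <= 7 <= 11 — holds.
#9 delta=7, eps=11, eta=17; 0 of them equal 4, not exactly one — does not hold.

Constraints 2, 3, 4, 9 are violated.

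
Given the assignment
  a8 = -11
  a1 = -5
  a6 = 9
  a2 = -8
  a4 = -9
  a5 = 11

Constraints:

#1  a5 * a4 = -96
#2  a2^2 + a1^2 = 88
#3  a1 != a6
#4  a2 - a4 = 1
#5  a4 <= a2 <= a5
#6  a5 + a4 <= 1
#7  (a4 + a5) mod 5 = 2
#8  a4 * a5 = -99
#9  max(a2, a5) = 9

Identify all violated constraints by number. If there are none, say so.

Violated: 1, 2, 6, and 9.

#1 a5 * a4 = 11 * (-9) = -99, not -96  fails
#2 a2^2 + a1^2 = (-8)^2 + (-5)^2 = 64 + 25 = 89, not 88  fails
#3 a1 = -5, a6 = 9; distinct  holds
#4 a2 - a4 = -8 - (-9) = 1  holds
#5 values -9 <= -8 <= 11  holds
#6 a5 + a4 = 11 + (-9) = 2; 2 > 1, bound 1 not met  fails
#7 a4 + a5 = 2; 2 mod 5 = 2  holds
#8 a4 * a5 = -9 * 11 = -99  holds
#9 max(-8, 11) = 11, not 9  fails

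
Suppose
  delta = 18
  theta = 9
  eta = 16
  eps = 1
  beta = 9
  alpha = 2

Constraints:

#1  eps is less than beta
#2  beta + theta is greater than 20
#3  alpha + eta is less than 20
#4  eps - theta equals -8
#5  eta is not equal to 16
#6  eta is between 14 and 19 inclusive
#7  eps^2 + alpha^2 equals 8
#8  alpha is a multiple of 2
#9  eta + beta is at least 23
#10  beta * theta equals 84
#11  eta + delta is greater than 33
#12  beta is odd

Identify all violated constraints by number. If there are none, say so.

#1 eps = 1, beta = 9; 1 < 9 — OK.
#2 beta + theta = 9 + 9 = 18; 18 ≤ 20, bound 20 not met — violated.
#3 alpha + eta = 2 + 16 = 18; 18 < 20 — OK.
#4 eps - theta = 1 - 9 = -8 — OK.
#5 eta = 16, but 16 is required to differ — violated.
#6 eta = 16 lies in [14, 19] — OK.
#7 eps^2 + alpha^2 = 1^2 + 2^2 = 1 + 4 = 5, not 8 — violated.
#8 2 / 2 = 1, so 2 divides 2 — OK.
#9 eta + beta = 16 + 9 = 25; 25 ≥ 23 — OK.
#10 beta * theta = 9 * 9 = 81, not 84 — violated.
#11 eta + delta = 16 + 18 = 34; 34 > 33 — OK.
#12 beta = 9 is odd — OK.

Constraints 2, 5, 7, and 10 do not hold.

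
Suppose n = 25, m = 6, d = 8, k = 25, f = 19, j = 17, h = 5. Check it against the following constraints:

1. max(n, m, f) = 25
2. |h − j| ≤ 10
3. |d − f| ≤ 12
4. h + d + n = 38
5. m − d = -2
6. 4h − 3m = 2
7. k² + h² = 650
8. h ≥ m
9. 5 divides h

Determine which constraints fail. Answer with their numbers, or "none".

The assignment fails constraints 2, 8.

1. max(25, 6, 19) = 25  ✔
2. |5 − 17| = 12; 12 > 10, exceeds bound 10  ✘
3. |8 − 19| = 11; 11 ≤ 12  ✔
4. h + d + n = 5 + 8 + 25 = 38  ✔
5. m − d = 6 − 8 = -2  ✔
6. 4h − 3m = 4(5) − 3(6) = 2  ✔
7. k² + h² = 25² + 5² = 625 + 25 = 650  ✔
8. h = 5, m = 6; 5 < 6 (want ≥)  ✘
9. 5 / 5 = 1, so 5 divides 5  ✔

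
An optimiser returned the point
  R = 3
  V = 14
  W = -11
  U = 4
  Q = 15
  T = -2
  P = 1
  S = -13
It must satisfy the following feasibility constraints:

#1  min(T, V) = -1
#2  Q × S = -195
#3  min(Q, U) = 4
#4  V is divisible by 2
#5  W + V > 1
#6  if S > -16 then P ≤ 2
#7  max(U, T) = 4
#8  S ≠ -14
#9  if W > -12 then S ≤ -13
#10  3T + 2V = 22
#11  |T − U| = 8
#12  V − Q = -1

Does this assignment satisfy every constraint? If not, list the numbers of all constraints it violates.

#1 min(-2, 14) = -2, not -1 — violated.
#2 Q × S = 15 × (-13) = -195 — OK.
#3 min(15, 4) = 4 — OK.
#4 14 / 2 = 7, so 2 divides 14 — OK.
#5 W + V = -11 + 14 = 3; 3 > 1 — OK.
#6 S = -13 > -16, so we need P ≤ 2; P = 1 ≤ 2 — OK.
#7 max(4, -2) = 4 — OK.
#8 S = -13, and -13 ≠ -14 — OK.
#9 W = -11 > -12, so we need S ≤ -13; S = -13 ≤ -13 — OK.
#10 3T + 2V = 3(-2) + 2(14) = 22 — OK.
#11 |-2 − 4| = 6, not 8 — violated.
#12 V − Q = 14 − 15 = -1 — OK.

Violated: 1 and 11.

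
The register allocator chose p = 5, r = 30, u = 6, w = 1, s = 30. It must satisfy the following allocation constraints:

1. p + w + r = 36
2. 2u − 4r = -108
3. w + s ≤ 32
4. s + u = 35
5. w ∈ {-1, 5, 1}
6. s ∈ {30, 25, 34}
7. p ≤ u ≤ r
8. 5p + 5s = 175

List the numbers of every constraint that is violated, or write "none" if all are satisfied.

1. p + w + r = 5 + 1 + 30 = 36  OK
2. 2u − 4r = 2(6) − 4(30) = -108  OK
3. w + s = 1 + 30 = 31; 31 ≤ 32  OK
4. s + u = 30 + 6 = 36, not 35  FAIL
5. w = 1 is in {-1, 5, 1}  OK
6. s = 30 is in {30, 25, 34}  OK
7. values 5 ≤ 6 ≤ 30  OK
8. 5p + 5s = 5(5) + 5(30) = 175  OK

No — constraint 4 is not satisfied.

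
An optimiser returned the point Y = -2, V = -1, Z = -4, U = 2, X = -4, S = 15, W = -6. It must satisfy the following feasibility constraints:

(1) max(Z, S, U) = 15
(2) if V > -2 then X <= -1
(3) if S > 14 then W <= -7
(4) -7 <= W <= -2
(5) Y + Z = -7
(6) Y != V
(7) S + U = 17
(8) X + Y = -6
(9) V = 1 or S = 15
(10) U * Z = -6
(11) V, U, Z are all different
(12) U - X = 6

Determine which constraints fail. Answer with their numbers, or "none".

(1) max(-4, 15, 2) = 15  ✔
(2) V = -1 > -2, so we need X ≤ -1; X = -4 ≤ -1  ✔
(3) S = 15 > 14, so we need W ≤ -7; but W = -6 > -7  ✘
(4) W = -6 lies in [-7, -2]  ✔
(5) Y + Z = -2 + (-4) = -6, not -7  ✘
(6) Y = -2, V = -1; distinct  ✔
(7) S + U = 15 + 2 = 17  ✔
(8) X + Y = -4 + (-2) = -6  ✔
(9) V = -1 ≠ 1, but S = 15 = 15 (second disjunct)  ✔
(10) U * Z = 2 * (-4) = -8, not -6  ✘
(11) values -1, 2, -4 are pairwise distinct  ✔
(12) U - X = 2 - (-4) = 6  ✔

Constraints 3, 5, and 10 do not hold.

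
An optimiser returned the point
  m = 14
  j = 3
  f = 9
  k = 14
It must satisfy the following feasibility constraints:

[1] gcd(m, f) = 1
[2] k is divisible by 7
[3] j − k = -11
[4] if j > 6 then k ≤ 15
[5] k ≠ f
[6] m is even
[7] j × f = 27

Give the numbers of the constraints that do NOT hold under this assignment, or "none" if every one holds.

[1] gcd(14, 9) = 1 — holds.
[2] 14 / 7 = 2, so 7 divides 14 — holds.
[3] j − k = 3 − 14 = -11 — holds.
[4] j = 3, not > 6; antecedent false, conditional vacuously true — holds.
[5] k = 14, f = 9; distinct — holds.
[6] m = 14 is even — holds.
[7] j × f = 3 × 9 = 27 — holds.

Yes — all constraints hold.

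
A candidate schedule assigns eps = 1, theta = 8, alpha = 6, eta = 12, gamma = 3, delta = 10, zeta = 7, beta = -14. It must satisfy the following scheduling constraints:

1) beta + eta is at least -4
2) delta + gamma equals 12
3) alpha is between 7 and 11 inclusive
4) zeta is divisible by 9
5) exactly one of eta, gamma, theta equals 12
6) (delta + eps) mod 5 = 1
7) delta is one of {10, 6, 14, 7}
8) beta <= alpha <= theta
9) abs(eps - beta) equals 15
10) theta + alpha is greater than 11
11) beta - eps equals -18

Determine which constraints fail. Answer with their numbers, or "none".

1) beta + eta = -14 + 12 = -2; -2 ≥ -4  yes
2) delta + gamma = 10 + 3 = 13, not 12  no
3) alpha = 6 is outside [7, 11]  no
4) 7 = 9*0 + 7, so 9 does not divide 7  no
5) eta=12, gamma=3, theta=8; 1 of them equals 12  yes
6) delta + eps = 11; 11 mod 5 = 1  yes
7) delta = 10 is in {10, 6, 14, 7}  yes
8) values -14 <= 6 <= 8  yes
9) abs(1 - (-14)) = 15  yes
10) theta + alpha = 8 + 6 = 14; 14 > 11  yes
11) beta - eps = -14 - 1 = -15, not -18  no

Constraints 2, 3, 4, 11 do not hold.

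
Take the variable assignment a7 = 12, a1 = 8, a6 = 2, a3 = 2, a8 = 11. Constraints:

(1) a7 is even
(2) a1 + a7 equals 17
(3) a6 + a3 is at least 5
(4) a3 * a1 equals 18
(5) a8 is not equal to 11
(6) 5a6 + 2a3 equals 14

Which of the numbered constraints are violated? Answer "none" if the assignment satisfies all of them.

(1) a7 = 12 is even — holds.
(2) a1 + a7 = 8 + 12 = 20, not 17 — fails.
(3) a6 + a3 = 2 + 2 = 4; 4 < 5, bound 5 not met — fails.
(4) a3 * a1 = 2 * 8 = 16, not 18 — fails.
(5) a8 = 11, but 11 is required to differ — fails.
(6) 5a6 + 2a3 = 5(2) + 2(2) = 14 — holds.

No — constraints 2, 3, 4, and 5 are not satisfied.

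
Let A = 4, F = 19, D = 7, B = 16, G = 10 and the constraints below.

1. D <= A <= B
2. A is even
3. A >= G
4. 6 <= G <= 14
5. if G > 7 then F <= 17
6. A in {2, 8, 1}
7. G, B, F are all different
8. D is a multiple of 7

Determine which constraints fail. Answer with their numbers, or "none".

1. values 7, 4, 16; D = 7 is not <= A = 4  ✘
2. A = 4 is even  ✔
3. A = 4, G = 10; 4 < 10 (want ≥)  ✘
4. G = 10 lies in [6, 14]  ✔
5. G = 10 > 7, so we need F ≤ 17; but F = 19 > 17  ✘
6. A = 4 is not in {2, 8, 1}  ✘
7. values 10, 16, 19 are pairwise distinct  ✔
8. 7 / 7 = 1, so 7 divides 7  ✔

No — constraints 1, 3, 5, and 6 are not satisfied.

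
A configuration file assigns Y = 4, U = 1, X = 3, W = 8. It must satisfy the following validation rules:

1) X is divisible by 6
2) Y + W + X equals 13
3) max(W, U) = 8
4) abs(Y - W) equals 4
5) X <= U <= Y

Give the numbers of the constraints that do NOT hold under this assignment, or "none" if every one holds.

1) 3 = 6*0 + 3, so 6 does not divide 3 — does not hold.
2) Y + W + X = 4 + 8 + 3 = 15, not 13 — does not hold.
3) max(8, 1) = 8 — holds.
4) abs(4 - 8) = 4 — holds.
5) values 3, 1, 4; X = 3 is not <= U = 1 — does not hold.

No — constraints 1, 2, and 5 are not satisfied.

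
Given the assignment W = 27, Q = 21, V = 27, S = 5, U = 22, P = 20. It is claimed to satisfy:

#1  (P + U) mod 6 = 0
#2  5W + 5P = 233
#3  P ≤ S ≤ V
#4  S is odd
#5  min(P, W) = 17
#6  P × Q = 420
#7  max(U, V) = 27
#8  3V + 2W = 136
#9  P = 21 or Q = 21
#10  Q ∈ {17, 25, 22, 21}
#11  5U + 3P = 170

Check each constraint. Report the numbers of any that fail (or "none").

Violated: 2, 3, 5, and 8.

#1 P + U = 42; 42 mod 6 = 0 — holds.
#2 5W + 5P = 5(27) + 5(20) = 235, not 233 — fails.
#3 values 20, 5, 27; P = 20 is not ≤ S = 5 — fails.
#4 S = 5 is odd — holds.
#5 min(20, 27) = 20, not 17 — fails.
#6 P × Q = 20 × 21 = 420 — holds.
#7 max(22, 27) = 27 — holds.
#8 3V + 2W = 3(27) + 2(27) = 135, not 136 — fails.
#9 P = 20 ≠ 21, but Q = 21 = 21 (second disjunct) — holds.
#10 Q = 21 is in {17, 25, 22, 21} — holds.
#11 5U + 3P = 5(22) + 3(20) = 170 — holds.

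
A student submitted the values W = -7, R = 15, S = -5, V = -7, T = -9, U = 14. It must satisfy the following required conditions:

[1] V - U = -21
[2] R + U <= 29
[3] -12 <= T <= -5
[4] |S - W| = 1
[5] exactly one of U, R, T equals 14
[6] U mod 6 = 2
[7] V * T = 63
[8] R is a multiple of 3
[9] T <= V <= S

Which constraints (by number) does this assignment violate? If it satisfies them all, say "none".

No — constraint 4 is not satisfied.

[1] V - U = -7 - 14 = -21 — OK.
[2] R + U = 15 + 14 = 29; 29 ≤ 29 — OK.
[3] T = -9 lies in [-12, -5] — OK.
[4] |-5 - (-7)| = 2, not 1 — violated.
[5] U=14, R=15, T=-9; 1 of them equals 14 — OK.
[6] 14 mod 6 = 2 — OK.
[7] V * T = -7 * (-9) = 63 — OK.
[8] 15 / 3 = 5, so 3 divides 15 — OK.
[9] values -9 <= -7 <= -5 — OK.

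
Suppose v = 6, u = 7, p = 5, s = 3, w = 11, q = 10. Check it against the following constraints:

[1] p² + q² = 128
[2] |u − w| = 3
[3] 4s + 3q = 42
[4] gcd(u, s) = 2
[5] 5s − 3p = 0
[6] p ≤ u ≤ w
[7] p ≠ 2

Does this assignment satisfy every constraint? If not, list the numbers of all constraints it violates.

[1] p² + q² = 5² + 10² = 25 + 100 = 125, not 128  ✗
[2] |7 − 11| = 4, not 3  ✗
[3] 4s + 3q = 4(3) + 3(10) = 42  ✓
[4] gcd(7, 3) = 1, not 2  ✗
[5] 5s − 3p = 5(3) − 3(5) = 0  ✓
[6] values 5 ≤ 7 ≤ 11  ✓
[7] p = 5, and 5 ≠ 2  ✓

Constraints 1, 2, 4 do not hold.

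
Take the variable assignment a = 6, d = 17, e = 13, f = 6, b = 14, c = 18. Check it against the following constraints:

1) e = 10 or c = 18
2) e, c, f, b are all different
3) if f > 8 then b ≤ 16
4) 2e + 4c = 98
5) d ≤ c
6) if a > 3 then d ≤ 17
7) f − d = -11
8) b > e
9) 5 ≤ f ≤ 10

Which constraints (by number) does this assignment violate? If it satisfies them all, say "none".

1) e = 13 ≠ 10, but c = 18 = 18 (second disjunct) — satisfied.
2) values 13, 18, 6, 14 are pairwise distinct — satisfied.
3) f = 6, not > 8; antecedent false, conditional vacuously true — satisfied.
4) 2e + 4c = 2(13) + 4(18) = 98 — satisfied.
5) d = 17, c = 18; 17 ≤ 18 — satisfied.
6) a = 6 > 3, so we need d ≤ 17; d = 17 ≤ 17 — satisfied.
7) f − d = 6 − 17 = -11 — satisfied.
8) b = 14, e = 13; 14 > 13 — satisfied.
9) f = 6 lies in [5, 10] — satisfied.

No violations.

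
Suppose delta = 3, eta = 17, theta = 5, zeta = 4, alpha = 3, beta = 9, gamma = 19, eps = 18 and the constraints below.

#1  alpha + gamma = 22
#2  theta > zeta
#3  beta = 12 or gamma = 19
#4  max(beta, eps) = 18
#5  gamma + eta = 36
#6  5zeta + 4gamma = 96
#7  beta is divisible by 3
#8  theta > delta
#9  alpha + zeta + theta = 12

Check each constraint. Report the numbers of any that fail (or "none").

#1 alpha + gamma = 3 + 19 = 22  ✓
#2 theta = 5, zeta = 4; 5 > 4  ✓
#3 beta = 9 ≠ 12, but gamma = 19 = 19 (second disjunct)  ✓
#4 max(9, 18) = 18  ✓
#5 gamma + eta = 19 + 17 = 36  ✓
#6 5zeta + 4gamma = 5(4) + 4(19) = 96  ✓
#7 9 / 3 = 3, so 3 divides 9  ✓
#8 theta = 5, delta = 3; 5 > 3  ✓
#9 alpha + zeta + theta = 3 + 4 + 5 = 12  ✓

No violations.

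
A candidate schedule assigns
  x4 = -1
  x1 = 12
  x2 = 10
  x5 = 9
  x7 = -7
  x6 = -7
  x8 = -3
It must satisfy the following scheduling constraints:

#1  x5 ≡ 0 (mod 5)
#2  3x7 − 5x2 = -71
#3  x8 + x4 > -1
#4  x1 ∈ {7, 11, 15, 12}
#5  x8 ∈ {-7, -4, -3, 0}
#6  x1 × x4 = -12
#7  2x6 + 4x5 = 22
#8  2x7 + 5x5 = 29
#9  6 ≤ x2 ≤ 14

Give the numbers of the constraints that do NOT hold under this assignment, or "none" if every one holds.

#1 9 mod 5 = 4, not 0 — fails.
#2 3x7 − 5x2 = 3(-7) − 5(10) = -71 — holds.
#3 x8 + x4 = -3 + (-1) = -4; -4 ≤ -1, bound -1 not met — fails.
#4 x1 = 12 is in {7, 11, 15, 12} — holds.
#5 x8 = -3 is in {-7, -4, -3, 0} — holds.
#6 x1 × x4 = 12 × (-1) = -12 — holds.
#7 2x6 + 4x5 = 2(-7) + 4(9) = 22 — holds.
#8 2x7 + 5x5 = 2(-7) + 5(9) = 31, not 29 — fails.
#9 x2 = 10 lies in [6, 14] — holds.

The assignment fails constraints 1, 3, and 8.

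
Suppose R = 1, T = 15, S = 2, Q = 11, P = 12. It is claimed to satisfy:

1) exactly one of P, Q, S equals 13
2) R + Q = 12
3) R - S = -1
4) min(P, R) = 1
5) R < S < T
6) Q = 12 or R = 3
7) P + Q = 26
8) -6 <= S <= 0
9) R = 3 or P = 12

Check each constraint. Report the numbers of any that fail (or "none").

1) P=12, Q=11, S=2; 0 of them equal 13, not exactly one  fails
2) R + Q = 1 + 11 = 12  holds
3) R - S = 1 - 2 = -1  holds
4) min(12, 1) = 1  holds
5) values 1 < 2 < 15  holds
6) Q = 11 ≠ 12 and R = 1 ≠ 3; both disjuncts false  fails
7) P + Q = 12 + 11 = 23, not 26  fails
8) S = 2 is outside [-6, 0]  fails
9) R = 1 ≠ 3, but P = 12 = 12 (second disjunct)  holds

Constraints 1, 6, 7, and 8 do not hold.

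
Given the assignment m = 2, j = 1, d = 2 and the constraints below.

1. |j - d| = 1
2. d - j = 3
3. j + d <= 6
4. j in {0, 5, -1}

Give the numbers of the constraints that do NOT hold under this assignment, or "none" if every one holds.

1. |1 - 2| = 1 — OK.
2. d - j = 2 - 1 = 1, not 3 — violated.
3. j + d = 1 + 2 = 3; 3 ≤ 6 — OK.
4. j = 1 is not in {0, 5, -1} — violated.

Violated: 2 and 4.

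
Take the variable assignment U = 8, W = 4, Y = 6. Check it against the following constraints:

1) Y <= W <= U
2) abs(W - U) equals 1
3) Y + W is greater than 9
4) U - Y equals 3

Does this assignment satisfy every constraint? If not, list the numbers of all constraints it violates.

1) values 6, 4, 8; Y = 6 is not <= W = 4  FAIL
2) abs(4 - 8) = 4, not 1  FAIL
3) Y + W = 6 + 4 = 10; 10 > 9  OK
4) U - Y = 8 - 6 = 2, not 3  FAIL

Constraints 1, 2, 4 are violated.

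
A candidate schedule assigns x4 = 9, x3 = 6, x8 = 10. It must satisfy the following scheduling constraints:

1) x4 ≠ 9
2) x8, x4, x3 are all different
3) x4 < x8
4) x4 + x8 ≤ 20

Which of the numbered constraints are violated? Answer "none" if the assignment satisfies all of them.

The assignment fails constraint 1.

1) x4 = 9, but 9 is required to differ — fails.
2) values 10, 9, 6 are pairwise distinct — holds.
3) x4 = 9, x8 = 10; 9 < 10 — holds.
4) x4 + x8 = 9 + 10 = 19; 19 ≤ 20 — holds.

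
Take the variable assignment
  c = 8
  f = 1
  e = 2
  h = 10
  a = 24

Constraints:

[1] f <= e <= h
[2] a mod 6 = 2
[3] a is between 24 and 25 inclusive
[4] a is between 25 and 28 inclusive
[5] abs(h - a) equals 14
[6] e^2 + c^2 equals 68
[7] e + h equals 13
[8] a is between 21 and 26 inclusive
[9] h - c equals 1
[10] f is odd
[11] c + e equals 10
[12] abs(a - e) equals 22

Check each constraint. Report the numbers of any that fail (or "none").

Constraints 2, 4, 7, 9 do not hold.

[1] values 1 <= 2 <= 10  holds
[2] 24 mod 6 = 0, not 2  fails
[3] a = 24 lies in [24, 25]  holds
[4] a = 24 is outside [25, 28]  fails
[5] abs(10 - 24) = 14  holds
[6] e^2 + c^2 = 2^2 + 8^2 = 4 + 64 = 68  holds
[7] e + h = 2 + 10 = 12, not 13  fails
[8] a = 24 lies in [21, 26]  holds
[9] h - c = 10 - 8 = 2, not 1  fails
[10] f = 1 is odd  holds
[11] c + e = 8 + 2 = 10  holds
[12] abs(24 - 2) = 22  holds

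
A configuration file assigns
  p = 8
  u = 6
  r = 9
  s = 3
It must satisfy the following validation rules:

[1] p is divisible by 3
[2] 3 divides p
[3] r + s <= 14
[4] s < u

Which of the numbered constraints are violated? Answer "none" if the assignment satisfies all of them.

[1] 8 = 3*2 + 2, so 3 does not divide 8 — violated.
[2] 8 = 3*2 + 2, so 3 does not divide 8 — violated.
[3] r + s = 9 + 3 = 12; 12 ≤ 14 — satisfied.
[4] s = 3, u = 6; 3 < 6 — satisfied.

No — constraints 1 and 2 are not satisfied.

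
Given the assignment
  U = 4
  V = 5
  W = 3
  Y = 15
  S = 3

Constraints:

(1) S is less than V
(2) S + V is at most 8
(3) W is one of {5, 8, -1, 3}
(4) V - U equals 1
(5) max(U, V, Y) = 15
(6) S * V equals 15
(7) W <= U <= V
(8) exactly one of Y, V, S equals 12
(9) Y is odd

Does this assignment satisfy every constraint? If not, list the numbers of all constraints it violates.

(1) S = 3, V = 5; 3 < 5  ✔
(2) S + V = 3 + 5 = 8; 8 ≤ 8  ✔
(3) W = 3 is in {5, 8, -1, 3}  ✔
(4) V - U = 5 - 4 = 1  ✔
(5) max(4, 5, 15) = 15  ✔
(6) S * V = 3 * 5 = 15  ✔
(7) values 3 <= 4 <= 5  ✔
(8) Y=15, V=5, S=3; 0 of them equal 12, not exactly one  ✘
(9) Y = 15 is odd  ✔

No — constraint 8 is not satisfied.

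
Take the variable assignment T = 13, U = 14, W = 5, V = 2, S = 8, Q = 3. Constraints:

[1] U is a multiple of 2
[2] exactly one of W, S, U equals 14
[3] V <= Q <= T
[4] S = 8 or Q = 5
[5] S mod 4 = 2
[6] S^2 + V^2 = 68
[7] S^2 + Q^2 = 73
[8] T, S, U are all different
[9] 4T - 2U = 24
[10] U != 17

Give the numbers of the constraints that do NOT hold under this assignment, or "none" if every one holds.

[1] 14 / 2 = 7, so 2 divides 14  yes
[2] W=5, S=8, U=14; 1 of them equals 14  yes
[3] values 2 <= 3 <= 13  yes
[4] S = 8 = 8 (first disjunct)  yes
[5] 8 mod 4 = 0, not 2  no
[6] S^2 + V^2 = 8^2 + 2^2 = 64 + 4 = 68  yes
[7] S^2 + Q^2 = 8^2 + 3^2 = 64 + 9 = 73  yes
[8] values 13, 8, 14 are pairwise distinct  yes
[9] 4T - 2U = 4(13) - 2(14) = 24  yes
[10] U = 14, and 14 ≠ 17  yes

Constraint 5 is violated.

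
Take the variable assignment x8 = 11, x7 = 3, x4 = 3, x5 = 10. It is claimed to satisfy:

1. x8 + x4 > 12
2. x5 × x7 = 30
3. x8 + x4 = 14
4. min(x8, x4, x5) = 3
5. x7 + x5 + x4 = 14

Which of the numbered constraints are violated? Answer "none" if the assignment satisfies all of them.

1. x8 + x4 = 11 + 3 = 14; 14 > 12  ✔
2. x5 × x7 = 10 × 3 = 30  ✔
3. x8 + x4 = 11 + 3 = 14  ✔
4. min(11, 3, 10) = 3  ✔
5. x7 + x5 + x4 = 3 + 10 + 3 = 16, not 14  ✘

No — constraint 5 is not satisfied.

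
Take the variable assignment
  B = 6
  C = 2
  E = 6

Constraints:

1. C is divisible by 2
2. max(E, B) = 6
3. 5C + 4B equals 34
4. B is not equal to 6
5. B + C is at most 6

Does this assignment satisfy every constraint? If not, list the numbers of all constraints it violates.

1. 2 / 2 = 1, so 2 divides 2 — satisfied.
2. max(6, 6) = 6 — satisfied.
3. 5C + 4B = 5(2) + 4(6) = 34 — satisfied.
4. B = 6, but 6 is required to differ — violated.
5. B + C = 6 + 2 = 8; 8 > 6, bound 6 not met — violated.

The assignment fails constraints 4 and 5.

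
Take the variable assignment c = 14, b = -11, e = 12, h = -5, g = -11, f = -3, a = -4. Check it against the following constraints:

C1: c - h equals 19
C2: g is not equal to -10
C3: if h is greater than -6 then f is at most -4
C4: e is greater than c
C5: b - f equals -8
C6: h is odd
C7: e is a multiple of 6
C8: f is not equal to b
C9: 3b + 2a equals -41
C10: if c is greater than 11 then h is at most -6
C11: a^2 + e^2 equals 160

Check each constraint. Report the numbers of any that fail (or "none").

Constraints 3, 4, 10 do not hold.

C1: c - h = 14 - (-5) = 19 — OK.
C2: g = -11, and -11 ≠ -10 — OK.
C3: h = -5 > -6, so we need f ≤ -4; but f = -3 > -4 — violated.
C4: e = 12, c = 14; 12 ≤ 14 (want >) — violated.
C5: b - f = -11 - (-3) = -8 — OK.
C6: h = -5 is odd — OK.
C7: 12 / 6 = 2, so 6 divides 12 — OK.
C8: f = -3, b = -11; distinct — OK.
C9: 3b + 2a = 3(-11) + 2(-4) = -41 — OK.
C10: c = 14 > 11, so we need h ≤ -6; but h = -5 > -6 — violated.
C11: a^2 + e^2 = (-4)^2 + 12^2 = 16 + 144 = 160 — OK.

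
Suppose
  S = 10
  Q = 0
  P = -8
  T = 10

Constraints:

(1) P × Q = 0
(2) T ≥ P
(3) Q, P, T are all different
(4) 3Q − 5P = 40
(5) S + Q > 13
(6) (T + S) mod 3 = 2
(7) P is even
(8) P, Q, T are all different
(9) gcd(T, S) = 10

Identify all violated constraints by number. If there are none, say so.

Constraint 5 is violated.

(1) P × Q = -8 × 0 = 0 — satisfied.
(2) T = 10, P = -8; 10 ≥ -8 — satisfied.
(3) values 0, -8, 10 are pairwise distinct — satisfied.
(4) 3Q − 5P = 3(0) − 5(-8) = 40 — satisfied.
(5) S + Q = 10 + 0 = 10; 10 ≤ 13, bound 13 not met — violated.
(6) T + S = 20; 20 mod 3 = 2 — satisfied.
(7) P = -8 is even — satisfied.
(8) values -8, 0, 10 are pairwise distinct — satisfied.
(9) gcd(10, 10) = 10 — satisfied.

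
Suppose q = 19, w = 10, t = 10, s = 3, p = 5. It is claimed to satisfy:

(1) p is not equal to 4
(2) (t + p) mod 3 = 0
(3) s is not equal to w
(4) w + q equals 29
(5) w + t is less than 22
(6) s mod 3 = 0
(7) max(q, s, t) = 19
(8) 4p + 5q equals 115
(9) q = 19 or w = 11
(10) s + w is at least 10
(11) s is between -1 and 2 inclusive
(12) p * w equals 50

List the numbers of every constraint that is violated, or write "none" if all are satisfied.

The assignment fails constraint 11.

(1) p = 5, and 5 ≠ 4 — satisfied.
(2) t + p = 15; 15 mod 3 = 0 — satisfied.
(3) s = 3, w = 10; distinct — satisfied.
(4) w + q = 10 + 19 = 29 — satisfied.
(5) w + t = 10 + 10 = 20; 20 < 22 — satisfied.
(6) 3 mod 3 = 0 — satisfied.
(7) max(19, 3, 10) = 19 — satisfied.
(8) 4p + 5q = 4(5) + 5(19) = 115 — satisfied.
(9) q = 19 = 19 (first disjunct) — satisfied.
(10) s + w = 3 + 10 = 13; 13 ≥ 10 — satisfied.
(11) s = 3 is outside [-1, 2] — violated.
(12) p * w = 5 * 10 = 50 — satisfied.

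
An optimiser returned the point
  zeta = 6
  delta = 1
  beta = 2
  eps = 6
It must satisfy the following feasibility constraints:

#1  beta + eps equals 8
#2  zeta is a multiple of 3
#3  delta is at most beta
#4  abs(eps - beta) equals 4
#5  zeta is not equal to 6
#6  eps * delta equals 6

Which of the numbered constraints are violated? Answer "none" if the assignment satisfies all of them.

Violated: 5.

#1 beta + eps = 2 + 6 = 8 — satisfied.
#2 6 / 3 = 2, so 3 divides 6 — satisfied.
#3 delta = 1, beta = 2; 1 ≤ 2 — satisfied.
#4 abs(6 - 2) = 4 — satisfied.
#5 zeta = 6, but 6 is required to differ — violated.
#6 eps * delta = 6 * 1 = 6 — satisfied.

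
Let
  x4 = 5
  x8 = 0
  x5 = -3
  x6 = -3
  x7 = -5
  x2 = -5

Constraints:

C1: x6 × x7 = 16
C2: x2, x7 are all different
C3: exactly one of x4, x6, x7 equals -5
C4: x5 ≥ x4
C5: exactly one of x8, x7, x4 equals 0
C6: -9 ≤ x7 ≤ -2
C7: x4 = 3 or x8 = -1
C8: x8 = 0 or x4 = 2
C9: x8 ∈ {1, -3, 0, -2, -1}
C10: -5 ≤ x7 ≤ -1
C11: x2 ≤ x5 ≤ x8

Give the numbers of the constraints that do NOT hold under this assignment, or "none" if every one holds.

C1: x6 × x7 = -3 × (-5) = 15, not 16  no
C2: x2 = x7 = -5, not all different  no
C3: x4=5, x6=-3, x7=-5; 1 of them equals -5  yes
C4: x5 = -3, x4 = 5; -3 < 5 (want ≥)  no
C5: x8=0, x7=-5, x4=5; 1 of them equals 0  yes
C6: x7 = -5 lies in [-9, -2]  yes
C7: x4 = 5 ≠ 3 and x8 = 0 ≠ -1; both disjuncts false  no
C8: x8 = 0 = 0 (first disjunct)  yes
C9: x8 = 0 is in {1, -3, 0, -2, -1}  yes
C10: x7 = -5 lies in [-5, -1]  yes
C11: values -5 ≤ -3 ≤ 0  yes

Violated: 1, 2, 4, 7.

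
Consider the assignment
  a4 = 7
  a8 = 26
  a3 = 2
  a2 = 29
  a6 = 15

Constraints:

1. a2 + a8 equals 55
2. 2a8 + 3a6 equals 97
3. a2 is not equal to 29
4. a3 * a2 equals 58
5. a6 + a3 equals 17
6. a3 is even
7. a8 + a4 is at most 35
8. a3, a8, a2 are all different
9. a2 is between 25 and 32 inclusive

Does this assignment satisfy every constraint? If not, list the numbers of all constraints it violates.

Violated: 3.

1. a2 + a8 = 29 + 26 = 55  yes
2. 2a8 + 3a6 = 2(26) + 3(15) = 97  yes
3. a2 = 29, but 29 is required to differ  no
4. a3 * a2 = 2 * 29 = 58  yes
5. a6 + a3 = 15 + 2 = 17  yes
6. a3 = 2 is even  yes
7. a8 + a4 = 26 + 7 = 33; 33 ≤ 35  yes
8. values 2, 26, 29 are pairwise distinct  yes
9. a2 = 29 lies in [25, 32]  yes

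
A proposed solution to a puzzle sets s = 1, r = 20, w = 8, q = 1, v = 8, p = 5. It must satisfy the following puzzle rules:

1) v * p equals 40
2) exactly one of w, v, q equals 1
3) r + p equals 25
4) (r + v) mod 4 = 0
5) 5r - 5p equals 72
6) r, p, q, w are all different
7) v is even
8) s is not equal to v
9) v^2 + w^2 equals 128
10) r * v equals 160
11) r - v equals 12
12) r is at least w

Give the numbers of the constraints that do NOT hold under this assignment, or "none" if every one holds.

1) v * p = 8 * 5 = 40 — OK.
2) w=8, v=8, q=1; 1 of them equals 1 — OK.
3) r + p = 20 + 5 = 25 — OK.
4) r + v = 28; 28 mod 4 = 0 — OK.
5) 5r - 5p = 5(20) - 5(5) = 75, not 72 — violated.
6) values 20, 5, 1, 8 are pairwise distinct — OK.
7) v = 8 is even — OK.
8) s = 1, v = 8; distinct — OK.
9) v^2 + w^2 = 8^2 + 8^2 = 64 + 64 = 128 — OK.
10) r * v = 20 * 8 = 160 — OK.
11) r - v = 20 - 8 = 12 — OK.
12) r = 20, w = 8; 20 ≥ 8 — OK.

The assignment fails constraint 5.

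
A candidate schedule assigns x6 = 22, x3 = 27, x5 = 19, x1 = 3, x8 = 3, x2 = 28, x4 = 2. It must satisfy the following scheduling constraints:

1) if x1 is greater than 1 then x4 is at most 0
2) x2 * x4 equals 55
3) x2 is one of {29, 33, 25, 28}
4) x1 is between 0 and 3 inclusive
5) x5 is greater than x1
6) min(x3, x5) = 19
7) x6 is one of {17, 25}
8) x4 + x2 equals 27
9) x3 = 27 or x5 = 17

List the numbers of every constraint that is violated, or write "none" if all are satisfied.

The assignment fails constraints 1, 2, 7, and 8.

1) x1 = 3 > 1, so we need x4 ≤ 0; but x4 = 2 > 0 — does not hold.
2) x2 * x4 = 28 * 2 = 56, not 55 — does not hold.
3) x2 = 28 is in {29, 33, 25, 28} — holds.
4) x1 = 3 lies in [0, 3] — holds.
5) x5 = 19, x1 = 3; 19 > 3 — holds.
6) min(27, 19) = 19 — holds.
7) x6 = 22 is not in {17, 25} — does not hold.
8) x4 + x2 = 2 + 28 = 30, not 27 — does not hold.
9) x3 = 27 = 27 (first disjunct) — holds.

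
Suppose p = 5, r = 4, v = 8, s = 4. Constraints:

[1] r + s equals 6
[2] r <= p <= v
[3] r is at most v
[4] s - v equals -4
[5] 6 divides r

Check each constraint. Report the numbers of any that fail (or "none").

[1] r + s = 4 + 4 = 8, not 6  no
[2] values 4 <= 5 <= 8  yes
[3] r = 4, v = 8; 4 ≤ 8  yes
[4] s - v = 4 - 8 = -4  yes
[5] 4 = 6*0 + 4, so 6 does not divide 4  no

Constraints 1, 5 do not hold.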